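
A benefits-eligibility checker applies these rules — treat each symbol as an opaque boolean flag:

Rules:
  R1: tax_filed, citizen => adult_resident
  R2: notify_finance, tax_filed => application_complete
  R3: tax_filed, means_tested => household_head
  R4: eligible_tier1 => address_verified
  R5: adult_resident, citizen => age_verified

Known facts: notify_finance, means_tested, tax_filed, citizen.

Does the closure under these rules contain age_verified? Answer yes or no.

yes

Round 1: R1 [tax_filed, citizen => adult_resident]; R2 [notify_finance, tax_filed => application_complete]; R3 [tax_filed, means_tested => household_head]. New: adult_resident, application_complete, household_head.
Round 2: R5 [adult_resident, citizen => age_verified]. New: age_verified.
age_verified appears in round 2, so it is derivable.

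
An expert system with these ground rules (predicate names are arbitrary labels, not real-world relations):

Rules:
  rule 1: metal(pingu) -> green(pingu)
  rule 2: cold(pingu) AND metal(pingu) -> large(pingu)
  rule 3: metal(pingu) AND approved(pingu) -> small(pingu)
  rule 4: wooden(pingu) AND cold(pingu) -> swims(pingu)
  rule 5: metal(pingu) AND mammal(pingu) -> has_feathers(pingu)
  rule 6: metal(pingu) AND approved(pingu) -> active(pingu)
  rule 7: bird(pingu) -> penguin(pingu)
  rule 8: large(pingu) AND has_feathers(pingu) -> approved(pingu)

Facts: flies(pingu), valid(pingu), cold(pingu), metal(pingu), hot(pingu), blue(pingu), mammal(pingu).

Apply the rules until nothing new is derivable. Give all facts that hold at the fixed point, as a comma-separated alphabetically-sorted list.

Round 1: rule 1 [metal(pingu) -> green(pingu)]; rule 2 [cold(pingu) AND metal(pingu) -> large(pingu)]; rule 5 [metal(pingu) AND mammal(pingu) -> has_feathers(pingu)]. New: green(pingu), large(pingu), has_feathers(pingu).
Round 2: rule 8 [large(pingu) AND has_feathers(pingu) -> approved(pingu)]. New: approved(pingu).
Round 3: rule 3 [metal(pingu) AND approved(pingu) -> small(pingu)]; rule 6 [metal(pingu) AND approved(pingu) -> active(pingu)]. New: small(pingu), active(pingu).

active(pingu), approved(pingu), blue(pingu), cold(pingu), flies(pingu), green(pingu), has_feathers(pingu), hot(pingu), large(pingu), mammal(pingu), metal(pingu), small(pingu), valid(pingu)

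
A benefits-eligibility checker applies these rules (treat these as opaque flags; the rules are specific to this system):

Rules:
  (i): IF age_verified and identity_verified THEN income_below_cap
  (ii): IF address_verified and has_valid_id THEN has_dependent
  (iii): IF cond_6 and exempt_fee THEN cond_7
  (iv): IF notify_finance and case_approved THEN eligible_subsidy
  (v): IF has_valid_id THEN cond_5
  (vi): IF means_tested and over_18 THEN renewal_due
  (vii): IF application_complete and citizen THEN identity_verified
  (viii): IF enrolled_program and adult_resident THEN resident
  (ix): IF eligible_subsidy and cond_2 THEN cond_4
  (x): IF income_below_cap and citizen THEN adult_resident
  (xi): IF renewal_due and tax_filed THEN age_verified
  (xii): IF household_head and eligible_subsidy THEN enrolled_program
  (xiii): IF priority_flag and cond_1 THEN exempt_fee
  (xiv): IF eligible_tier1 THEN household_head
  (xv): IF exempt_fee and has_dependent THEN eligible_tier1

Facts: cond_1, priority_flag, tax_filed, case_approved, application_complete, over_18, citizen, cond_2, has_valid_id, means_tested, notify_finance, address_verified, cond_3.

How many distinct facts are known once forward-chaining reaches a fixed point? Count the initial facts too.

Round 1 — (ii), (iv), (v), (vi), (vii), (xiii), derive has_dependent, eligible_subsidy, cond_5, renewal_due, identity_verified, exempt_fee.
Round 2 — (ix), (xi), (xv), derive cond_4, age_verified, eligible_tier1.
Round 3 — (i), (xiv), derive income_below_cap, household_head.
Round 4 — (x), (xii), derive adult_resident, enrolled_program.
Round 5 — (viii), derive resident.
Closure: {address_verified, adult_resident, age_verified, application_complete, case_approved, citizen, cond_1, cond_2, cond_3, cond_4, cond_5, eligible_subsidy, eligible_tier1, enrolled_program, exempt_fee, has_dependent, has_valid_id, household_head, identity_verified, income_below_cap, means_tested, notify_finance, over_18, priority_flag, renewal_due, resident, tax_filed} — 27 facts.

27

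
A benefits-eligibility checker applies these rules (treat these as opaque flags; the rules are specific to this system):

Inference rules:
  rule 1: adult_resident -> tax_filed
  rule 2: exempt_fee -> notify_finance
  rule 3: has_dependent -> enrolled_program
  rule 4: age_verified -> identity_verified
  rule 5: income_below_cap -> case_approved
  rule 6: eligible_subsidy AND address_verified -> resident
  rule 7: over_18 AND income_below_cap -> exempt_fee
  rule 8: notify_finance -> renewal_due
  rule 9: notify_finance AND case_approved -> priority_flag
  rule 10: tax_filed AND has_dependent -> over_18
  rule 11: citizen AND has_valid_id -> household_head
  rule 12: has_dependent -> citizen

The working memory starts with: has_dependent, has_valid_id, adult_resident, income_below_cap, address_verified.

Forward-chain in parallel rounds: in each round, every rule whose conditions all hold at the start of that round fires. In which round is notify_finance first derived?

4

[1] rule 1 [adult_resident -> tax_filed]; rule 3 [has_dependent -> enrolled_program]; rule 5 [income_below_cap -> case_approved]; rule 12 [has_dependent -> citizen]. ⇒ new: tax_filed, enrolled_program, case_approved, citizen.
[2] rule 10 [tax_filed AND has_dependent -> over_18]; rule 11 [citizen AND has_valid_id -> household_head]. ⇒ new: over_18, household_head.
[3] rule 7 [over_18 AND income_below_cap -> exempt_fee]. ⇒ new: exempt_fee.
[4] rule 2 [exempt_fee -> notify_finance]. ⇒ new: notify_finance.
notify_finance first appears in round 4.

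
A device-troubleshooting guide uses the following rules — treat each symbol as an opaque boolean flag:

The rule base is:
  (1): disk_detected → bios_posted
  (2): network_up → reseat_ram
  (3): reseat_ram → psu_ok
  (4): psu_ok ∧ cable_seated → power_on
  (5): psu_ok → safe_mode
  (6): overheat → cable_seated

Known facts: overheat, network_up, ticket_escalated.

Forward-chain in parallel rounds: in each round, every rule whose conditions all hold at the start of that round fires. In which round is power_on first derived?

Round 1: (2) [network_up → reseat_ram]; (6) [overheat → cable_seated]. New: reseat_ram, cable_seated.
Round 2: (3) [reseat_ram → psu_ok]. New: psu_ok.
Round 3: (4) [psu_ok ∧ cable_seated → power_on]; (5) [psu_ok → safe_mode]. New: power_on, safe_mode.
power_on first appears in round 3.

3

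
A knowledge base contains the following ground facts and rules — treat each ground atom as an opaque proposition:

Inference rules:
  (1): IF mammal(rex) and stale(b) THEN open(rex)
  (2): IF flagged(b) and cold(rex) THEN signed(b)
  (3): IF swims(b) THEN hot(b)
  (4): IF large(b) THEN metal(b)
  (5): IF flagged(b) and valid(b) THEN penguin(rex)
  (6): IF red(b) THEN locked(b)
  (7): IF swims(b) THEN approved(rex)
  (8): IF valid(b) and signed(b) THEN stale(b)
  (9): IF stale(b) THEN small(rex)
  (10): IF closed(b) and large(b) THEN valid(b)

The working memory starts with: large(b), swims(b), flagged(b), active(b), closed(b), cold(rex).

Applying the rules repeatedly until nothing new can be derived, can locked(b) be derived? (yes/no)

Round 1 fires (2), (3), (4), (7), (10), giving signed(b), hot(b), metal(b), approved(rex), valid(b).
Round 2 fires (5), (8), giving penguin(rex), stale(b).
Round 3 fires (9), giving small(rex).
Fixed point reached. locked(b) is concluded only by (6); (6) needs red(b) (never derived).

no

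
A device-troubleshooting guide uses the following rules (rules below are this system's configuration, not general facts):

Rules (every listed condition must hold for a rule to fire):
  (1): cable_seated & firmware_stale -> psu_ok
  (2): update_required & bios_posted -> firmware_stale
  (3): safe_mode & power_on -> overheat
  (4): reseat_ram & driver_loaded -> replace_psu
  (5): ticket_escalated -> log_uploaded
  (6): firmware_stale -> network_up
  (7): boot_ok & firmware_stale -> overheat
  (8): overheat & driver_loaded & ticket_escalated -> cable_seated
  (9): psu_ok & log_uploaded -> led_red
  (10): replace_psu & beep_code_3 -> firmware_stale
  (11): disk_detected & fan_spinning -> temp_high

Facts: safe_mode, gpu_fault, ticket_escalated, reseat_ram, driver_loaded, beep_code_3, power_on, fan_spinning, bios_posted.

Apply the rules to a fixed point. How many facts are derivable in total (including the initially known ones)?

Round 1 — (3), (4), (5), derive overheat, replace_psu, log_uploaded.
Round 2 — (8), (10), derive cable_seated, firmware_stale.
Round 3 — (1), (6), derive psu_ok, network_up.
Round 4 — (9), derive led_red.
Closure: {beep_code_3, bios_posted, cable_seated, driver_loaded, fan_spinning, firmware_stale, gpu_fault, led_red, log_uploaded, network_up, overheat, power_on, psu_ok, replace_psu, reseat_ram, safe_mode, ticket_escalated} — 17 facts.

17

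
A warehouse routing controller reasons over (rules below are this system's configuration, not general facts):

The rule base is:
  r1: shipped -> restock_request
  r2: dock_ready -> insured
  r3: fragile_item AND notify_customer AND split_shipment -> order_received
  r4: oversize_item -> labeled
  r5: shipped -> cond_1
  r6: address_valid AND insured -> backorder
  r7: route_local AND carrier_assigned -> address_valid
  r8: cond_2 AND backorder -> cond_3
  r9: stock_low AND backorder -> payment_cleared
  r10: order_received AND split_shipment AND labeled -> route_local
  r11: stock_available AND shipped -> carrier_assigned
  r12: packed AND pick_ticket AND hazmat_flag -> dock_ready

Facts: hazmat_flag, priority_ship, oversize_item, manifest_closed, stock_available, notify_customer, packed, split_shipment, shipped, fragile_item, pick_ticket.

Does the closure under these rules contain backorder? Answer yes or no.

Round 1: r1 [shipped -> restock_request]; r3 [fragile_item AND notify_customer AND split_shipment -> order_received]; r4 [oversize_item -> labeled]; r5 [shipped -> cond_1]; r11 [stock_available AND shipped -> carrier_assigned]; r12 [packed AND pick_ticket AND hazmat_flag -> dock_ready]. Adds restock_request, order_received, labeled, cond_1, carrier_assigned, dock_ready.
Round 2: r2 [dock_ready -> insured]; r10 [order_received AND split_shipment AND labeled -> route_local]. Adds insured, route_local.
Round 3: r7 [route_local AND carrier_assigned -> address_valid]. Adds address_valid.
Round 4: r6 [address_valid AND insured -> backorder]. Adds backorder.
backorder appears in round 4, so it is derivable.

yes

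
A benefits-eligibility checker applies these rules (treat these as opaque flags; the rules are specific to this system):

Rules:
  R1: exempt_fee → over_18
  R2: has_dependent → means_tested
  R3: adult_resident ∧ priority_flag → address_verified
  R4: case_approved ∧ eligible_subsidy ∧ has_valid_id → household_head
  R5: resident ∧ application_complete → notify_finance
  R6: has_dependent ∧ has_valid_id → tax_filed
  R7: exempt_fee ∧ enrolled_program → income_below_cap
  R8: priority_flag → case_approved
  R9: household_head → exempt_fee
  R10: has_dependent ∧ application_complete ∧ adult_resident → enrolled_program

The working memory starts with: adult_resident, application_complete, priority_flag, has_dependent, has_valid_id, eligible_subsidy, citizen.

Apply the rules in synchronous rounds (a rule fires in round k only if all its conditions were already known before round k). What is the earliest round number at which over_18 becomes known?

4

[1] R2 [has_dependent → means_tested]; R3 [adult_resident ∧ priority_flag → address_verified]; R6 [has_dependent ∧ has_valid_id → tax_filed]; R8 [priority_flag → case_approved]; R10 [has_dependent ∧ application_complete ∧ adult_resident → enrolled_program]. ⇒ new: means_tested, address_verified, tax_filed, case_approved, enrolled_program.
[2] R4 [case_approved ∧ eligible_subsidy ∧ has_valid_id → household_head]. ⇒ new: household_head.
[3] R9 [household_head → exempt_fee]. ⇒ new: exempt_fee.
[4] R1 [exempt_fee → over_18]; R7 [exempt_fee ∧ enrolled_program → income_below_cap]. ⇒ new: over_18, income_below_cap.
over_18 first appears in round 4.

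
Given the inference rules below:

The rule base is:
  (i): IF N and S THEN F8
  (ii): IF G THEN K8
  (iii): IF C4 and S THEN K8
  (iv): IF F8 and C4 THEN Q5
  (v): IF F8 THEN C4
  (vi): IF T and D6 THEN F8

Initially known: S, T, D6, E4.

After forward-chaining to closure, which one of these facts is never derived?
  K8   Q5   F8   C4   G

G

Round 1 fires (vi), giving F8.
Round 2 fires (v), giving C4.
Round 3 fires (iii), (iv), giving K8, Q5.
Derived: K8 (round 3), Q5 (round 3), F8 (round 1), C4 (round 2). G never appears in any round.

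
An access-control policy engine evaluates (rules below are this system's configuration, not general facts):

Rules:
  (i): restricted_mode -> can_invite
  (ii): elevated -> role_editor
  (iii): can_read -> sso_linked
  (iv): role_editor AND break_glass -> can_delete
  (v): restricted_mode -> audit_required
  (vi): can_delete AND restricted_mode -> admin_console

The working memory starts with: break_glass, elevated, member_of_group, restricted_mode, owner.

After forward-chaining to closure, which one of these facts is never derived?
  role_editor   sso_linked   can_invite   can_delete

sso_linked

Round 1 — (i), (ii), (v), derive can_invite, role_editor, audit_required.
Round 2 — (iv), derive can_delete.
Round 3 — (vi), derive admin_console.
Derived: can_invite (round 1), role_editor (round 1), can_delete (round 2). sso_linked never appears in any round.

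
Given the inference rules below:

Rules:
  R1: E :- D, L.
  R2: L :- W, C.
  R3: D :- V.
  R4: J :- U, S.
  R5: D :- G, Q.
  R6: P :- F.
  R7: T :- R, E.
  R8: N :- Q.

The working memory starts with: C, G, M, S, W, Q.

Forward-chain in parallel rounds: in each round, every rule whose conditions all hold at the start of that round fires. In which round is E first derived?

2

Round 1: R2 [L :- W, C.]; R5 [D :- G, Q.]; R8 [N :- Q.]. New: L, D, N.
Round 2: R1 [E :- D, L.]. New: E.
E first appears in round 2.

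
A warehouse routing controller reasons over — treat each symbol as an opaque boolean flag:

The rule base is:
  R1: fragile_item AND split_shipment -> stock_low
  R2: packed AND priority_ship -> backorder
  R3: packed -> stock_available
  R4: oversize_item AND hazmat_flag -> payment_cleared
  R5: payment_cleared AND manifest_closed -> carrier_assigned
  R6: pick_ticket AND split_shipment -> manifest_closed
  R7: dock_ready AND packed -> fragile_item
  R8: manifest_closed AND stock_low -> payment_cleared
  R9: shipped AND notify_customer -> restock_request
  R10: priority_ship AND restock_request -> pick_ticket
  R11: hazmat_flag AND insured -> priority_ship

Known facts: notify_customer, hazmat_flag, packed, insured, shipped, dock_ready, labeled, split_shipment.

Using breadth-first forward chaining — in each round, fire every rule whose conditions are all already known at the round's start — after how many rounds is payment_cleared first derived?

Round 1 — R3, R7, R9, R11, derive stock_available, fragile_item, restock_request, priority_ship.
Round 2 — R1, R2, R10, derive stock_low, backorder, pick_ticket.
Round 3 — R6, derive manifest_closed.
Round 4 — R8, derive payment_cleared.
payment_cleared first appears in round 4.

4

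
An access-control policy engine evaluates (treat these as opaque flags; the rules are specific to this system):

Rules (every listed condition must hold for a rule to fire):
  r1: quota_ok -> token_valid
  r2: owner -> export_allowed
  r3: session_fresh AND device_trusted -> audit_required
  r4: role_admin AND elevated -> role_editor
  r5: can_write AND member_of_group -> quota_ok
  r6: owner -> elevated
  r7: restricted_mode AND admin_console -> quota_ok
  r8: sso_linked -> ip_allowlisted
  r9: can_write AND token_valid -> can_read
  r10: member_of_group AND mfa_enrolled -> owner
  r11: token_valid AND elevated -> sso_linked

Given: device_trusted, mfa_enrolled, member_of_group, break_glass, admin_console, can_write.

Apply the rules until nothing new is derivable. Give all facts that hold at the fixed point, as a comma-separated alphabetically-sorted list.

admin_console, break_glass, can_read, can_write, device_trusted, elevated, export_allowed, ip_allowlisted, member_of_group, mfa_enrolled, owner, quota_ok, sso_linked, token_valid

Round 1: r5 [can_write AND member_of_group -> quota_ok]; r10 [member_of_group AND mfa_enrolled -> owner]. New: quota_ok, owner.
Round 2: r1 [quota_ok -> token_valid]; r2 [owner -> export_allowed]; r6 [owner -> elevated]. New: token_valid, export_allowed, elevated.
Round 3: r9 [can_write AND token_valid -> can_read]; r11 [token_valid AND elevated -> sso_linked]. New: can_read, sso_linked.
Round 4: r8 [sso_linked -> ip_allowlisted]. New: ip_allowlisted.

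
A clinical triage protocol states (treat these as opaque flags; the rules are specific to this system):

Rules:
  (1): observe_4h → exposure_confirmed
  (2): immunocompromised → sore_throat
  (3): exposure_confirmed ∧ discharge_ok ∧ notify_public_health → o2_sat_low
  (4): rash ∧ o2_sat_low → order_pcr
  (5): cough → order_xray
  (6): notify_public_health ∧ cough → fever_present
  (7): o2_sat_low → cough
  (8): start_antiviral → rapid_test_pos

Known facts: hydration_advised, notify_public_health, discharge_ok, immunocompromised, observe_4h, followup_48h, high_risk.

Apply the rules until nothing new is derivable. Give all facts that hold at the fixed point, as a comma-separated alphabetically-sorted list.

Round 1: (1) [observe_4h → exposure_confirmed]; (2) [immunocompromised → sore_throat]. New: exposure_confirmed, sore_throat.
Round 2: (3) [exposure_confirmed ∧ discharge_ok ∧ notify_public_health → o2_sat_low]. New: o2_sat_low.
Round 3: (7) [o2_sat_low → cough]. New: cough.
Round 4: (5) [cough → order_xray]; (6) [notify_public_health ∧ cough → fever_present]. New: order_xray, fever_present.

cough, discharge_ok, exposure_confirmed, fever_present, followup_48h, high_risk, hydration_advised, immunocompromised, notify_public_health, o2_sat_low, observe_4h, order_xray, sore_throat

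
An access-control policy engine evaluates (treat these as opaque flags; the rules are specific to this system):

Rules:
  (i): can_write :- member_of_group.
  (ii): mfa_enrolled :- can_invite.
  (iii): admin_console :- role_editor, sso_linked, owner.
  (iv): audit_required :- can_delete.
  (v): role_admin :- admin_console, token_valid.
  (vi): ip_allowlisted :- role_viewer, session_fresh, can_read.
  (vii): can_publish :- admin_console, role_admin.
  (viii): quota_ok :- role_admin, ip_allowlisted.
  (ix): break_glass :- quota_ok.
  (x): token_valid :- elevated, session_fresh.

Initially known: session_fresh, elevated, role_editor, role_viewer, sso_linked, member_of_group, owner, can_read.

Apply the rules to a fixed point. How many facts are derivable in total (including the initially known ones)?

Round 1: (i) [can_write :- member_of_group.]; (iii) [admin_console :- role_editor, sso_linked, owner.]; (vi) [ip_allowlisted :- role_viewer, session_fresh, can_read.]; (x) [token_valid :- elevated, session_fresh.]. Adds can_write, admin_console, ip_allowlisted, token_valid.
Round 2: (v) [role_admin :- admin_console, token_valid.]. Adds role_admin.
Round 3: (vii) [can_publish :- admin_console, role_admin.]; (viii) [quota_ok :- role_admin, ip_allowlisted.]. Adds can_publish, quota_ok.
Round 4: (ix) [break_glass :- quota_ok.]. Adds break_glass.
Closure: {admin_console, break_glass, can_publish, can_read, can_write, elevated, ip_allowlisted, member_of_group, owner, quota_ok, role_admin, role_editor, role_viewer, session_fresh, sso_linked, token_valid} — 16 facts.

16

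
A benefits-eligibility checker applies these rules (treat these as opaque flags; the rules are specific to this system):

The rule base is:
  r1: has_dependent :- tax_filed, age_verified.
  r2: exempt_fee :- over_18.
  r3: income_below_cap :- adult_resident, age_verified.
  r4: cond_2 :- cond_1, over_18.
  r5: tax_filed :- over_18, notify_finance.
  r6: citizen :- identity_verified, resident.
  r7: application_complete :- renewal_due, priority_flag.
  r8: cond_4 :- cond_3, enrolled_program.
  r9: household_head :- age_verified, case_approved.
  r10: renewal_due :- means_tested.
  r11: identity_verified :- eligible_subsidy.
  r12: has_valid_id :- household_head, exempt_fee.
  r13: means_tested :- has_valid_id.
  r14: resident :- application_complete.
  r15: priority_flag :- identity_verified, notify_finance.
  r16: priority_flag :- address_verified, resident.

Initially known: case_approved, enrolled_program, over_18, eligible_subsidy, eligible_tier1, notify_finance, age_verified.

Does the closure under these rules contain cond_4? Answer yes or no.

no

Round 1: r2 [exempt_fee :- over_18.]; r5 [tax_filed :- over_18, notify_finance.]; r9 [household_head :- age_verified, case_approved.]; r11 [identity_verified :- eligible_subsidy.]. Adds exempt_fee, tax_filed, household_head, identity_verified.
Round 2: r1 [has_dependent :- tax_filed, age_verified.]; r12 [has_valid_id :- household_head, exempt_fee.]; r15 [priority_flag :- identity_verified, notify_finance.]. Adds has_dependent, has_valid_id, priority_flag.
Round 3: r13 [means_tested :- has_valid_id.]. Adds means_tested.
Round 4: r10 [renewal_due :- means_tested.]. Adds renewal_due.
Round 5: r7 [application_complete :- renewal_due, priority_flag.]. Adds application_complete.
Round 6: r14 [resident :- application_complete.]. Adds resident.
Round 7: r6 [citizen :- identity_verified, resident.]. Adds citizen.
Fixed point reached. cond_4 is concluded only by r8; r8 needs cond_3 (never derived).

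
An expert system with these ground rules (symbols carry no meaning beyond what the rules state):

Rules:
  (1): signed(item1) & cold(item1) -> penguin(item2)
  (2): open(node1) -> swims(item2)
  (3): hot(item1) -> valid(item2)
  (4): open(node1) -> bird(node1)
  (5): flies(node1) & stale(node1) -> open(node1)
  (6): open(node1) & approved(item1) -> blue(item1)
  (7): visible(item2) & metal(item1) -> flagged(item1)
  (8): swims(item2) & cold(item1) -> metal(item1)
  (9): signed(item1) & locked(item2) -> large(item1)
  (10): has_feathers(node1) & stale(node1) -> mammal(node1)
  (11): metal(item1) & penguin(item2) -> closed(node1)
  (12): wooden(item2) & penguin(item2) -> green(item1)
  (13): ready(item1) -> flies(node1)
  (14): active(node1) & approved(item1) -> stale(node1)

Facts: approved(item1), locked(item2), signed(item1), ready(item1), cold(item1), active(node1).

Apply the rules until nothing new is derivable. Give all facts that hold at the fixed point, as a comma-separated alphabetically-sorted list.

active(node1), approved(item1), bird(node1), blue(item1), closed(node1), cold(item1), flies(node1), large(item1), locked(item2), metal(item1), open(node1), penguin(item2), ready(item1), signed(item1), stale(node1), swims(item2)

Round 1 — (1), (9), (13), (14), derive penguin(item2), large(item1), flies(node1), stale(node1).
Round 2 — (5), derive open(node1).
Round 3 — (2), (4), (6), derive swims(item2), bird(node1), blue(item1).
Round 4 — (8), derive metal(item1).
Round 5 — (11), derive closed(node1).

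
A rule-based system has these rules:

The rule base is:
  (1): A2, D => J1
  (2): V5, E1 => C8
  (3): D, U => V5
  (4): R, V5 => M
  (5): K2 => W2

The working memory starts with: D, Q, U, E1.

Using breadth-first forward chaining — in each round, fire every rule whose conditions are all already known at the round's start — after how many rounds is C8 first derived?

Round 1: (3) [D, U => V5]. Adds V5.
Round 2: (2) [V5, E1 => C8]. Adds C8.
C8 first appears in round 2.

2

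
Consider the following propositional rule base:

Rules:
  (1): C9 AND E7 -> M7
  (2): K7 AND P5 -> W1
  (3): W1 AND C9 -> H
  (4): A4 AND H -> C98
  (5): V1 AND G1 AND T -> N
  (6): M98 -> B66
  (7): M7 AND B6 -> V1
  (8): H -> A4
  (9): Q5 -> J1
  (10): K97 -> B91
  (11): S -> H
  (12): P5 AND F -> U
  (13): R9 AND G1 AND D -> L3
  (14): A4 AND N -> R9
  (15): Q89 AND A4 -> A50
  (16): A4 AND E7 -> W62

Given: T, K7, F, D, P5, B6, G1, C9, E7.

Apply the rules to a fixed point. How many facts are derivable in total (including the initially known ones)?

Round 1: (1) [C9 AND E7 -> M7]; (2) [K7 AND P5 -> W1]; (12) [P5 AND F -> U]. Adds M7, W1, U.
Round 2: (3) [W1 AND C9 -> H]; (7) [M7 AND B6 -> V1]. Adds H, V1.
Round 3: (5) [V1 AND G1 AND T -> N]; (8) [H -> A4]. Adds N, A4.
Round 4: (4) [A4 AND H -> C98]; (14) [A4 AND N -> R9]; (16) [A4 AND E7 -> W62]. Adds C98, R9, W62.
Round 5: (13) [R9 AND G1 AND D -> L3]. Adds L3.
Closure: {A4, B6, C9, C98, D, E7, F, G1, H, K7, L3, M7, N, P5, R9, T, U, V1, W1, W62} — 20 facts.

20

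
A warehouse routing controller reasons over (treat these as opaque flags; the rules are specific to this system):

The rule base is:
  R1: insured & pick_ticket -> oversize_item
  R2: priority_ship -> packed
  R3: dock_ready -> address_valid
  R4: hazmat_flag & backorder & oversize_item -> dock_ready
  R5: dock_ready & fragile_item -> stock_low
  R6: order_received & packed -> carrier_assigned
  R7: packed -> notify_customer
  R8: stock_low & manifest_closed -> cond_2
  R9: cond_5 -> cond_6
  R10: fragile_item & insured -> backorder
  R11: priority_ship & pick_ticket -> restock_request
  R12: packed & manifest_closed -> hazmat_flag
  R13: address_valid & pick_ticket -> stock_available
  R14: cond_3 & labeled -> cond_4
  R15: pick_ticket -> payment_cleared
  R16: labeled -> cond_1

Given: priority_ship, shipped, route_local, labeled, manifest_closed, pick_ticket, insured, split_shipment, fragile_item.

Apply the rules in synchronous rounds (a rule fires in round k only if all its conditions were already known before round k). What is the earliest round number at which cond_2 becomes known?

5

Round 1 fires R1, R2, R10, R11, R15, R16, giving oversize_item, packed, backorder, restock_request, payment_cleared, cond_1.
Round 2 fires R7, R12, giving notify_customer, hazmat_flag.
Round 3 fires R4, giving dock_ready.
Round 4 fires R3, R5, giving address_valid, stock_low.
Round 5 fires R8, R13, giving cond_2, stock_available.
cond_2 first appears in round 5.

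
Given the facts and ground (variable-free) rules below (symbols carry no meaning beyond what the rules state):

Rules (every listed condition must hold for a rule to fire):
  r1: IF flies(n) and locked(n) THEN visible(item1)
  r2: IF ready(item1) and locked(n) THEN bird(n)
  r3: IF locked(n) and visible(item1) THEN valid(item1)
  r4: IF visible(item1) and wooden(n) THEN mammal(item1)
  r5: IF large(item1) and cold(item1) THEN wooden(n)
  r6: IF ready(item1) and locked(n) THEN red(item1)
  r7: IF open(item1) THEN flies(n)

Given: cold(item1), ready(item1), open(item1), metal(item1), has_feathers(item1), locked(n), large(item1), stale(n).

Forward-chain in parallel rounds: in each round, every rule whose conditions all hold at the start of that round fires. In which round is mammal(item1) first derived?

Round 1 — r2, r5, r6, r7, derive bird(n), wooden(n), red(item1), flies(n).
Round 2 — r1, derive visible(item1).
Round 3 — r3, r4, derive valid(item1), mammal(item1).
mammal(item1) first appears in round 3.

3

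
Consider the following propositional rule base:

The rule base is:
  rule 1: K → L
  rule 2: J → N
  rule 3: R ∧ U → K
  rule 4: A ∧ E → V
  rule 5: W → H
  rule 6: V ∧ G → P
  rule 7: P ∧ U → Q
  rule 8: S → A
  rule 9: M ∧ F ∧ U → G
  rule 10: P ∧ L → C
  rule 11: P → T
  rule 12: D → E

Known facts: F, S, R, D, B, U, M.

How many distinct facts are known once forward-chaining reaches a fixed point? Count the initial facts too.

17

[1] rule 3 [R ∧ U → K]; rule 8 [S → A]; rule 9 [M ∧ F ∧ U → G]; rule 12 [D → E]. ⇒ new: K, A, G, E.
[2] rule 1 [K → L]; rule 4 [A ∧ E → V]. ⇒ new: L, V.
[3] rule 6 [V ∧ G → P]. ⇒ new: P.
[4] rule 7 [P ∧ U → Q]; rule 10 [P ∧ L → C]; rule 11 [P → T]. ⇒ new: Q, C, T.
Closure: {A, B, C, D, E, F, G, K, L, M, P, Q, R, S, T, U, V} — 17 facts.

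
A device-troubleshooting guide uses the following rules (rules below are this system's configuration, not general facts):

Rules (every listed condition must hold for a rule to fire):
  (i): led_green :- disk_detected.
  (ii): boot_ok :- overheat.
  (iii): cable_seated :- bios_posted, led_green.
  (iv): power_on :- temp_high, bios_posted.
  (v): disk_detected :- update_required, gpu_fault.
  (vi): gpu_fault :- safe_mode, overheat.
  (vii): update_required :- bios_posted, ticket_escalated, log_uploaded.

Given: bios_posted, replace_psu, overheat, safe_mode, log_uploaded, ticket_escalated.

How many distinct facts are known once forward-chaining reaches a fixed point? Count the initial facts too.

Round 1 fires (ii), (vi), (vii), giving boot_ok, gpu_fault, update_required.
Round 2 fires (v), giving disk_detected.
Round 3 fires (i), giving led_green.
Round 4 fires (iii), giving cable_seated.
Closure: {bios_posted, boot_ok, cable_seated, disk_detected, gpu_fault, led_green, log_uploaded, overheat, replace_psu, safe_mode, ticket_escalated, update_required} — 12 facts.

12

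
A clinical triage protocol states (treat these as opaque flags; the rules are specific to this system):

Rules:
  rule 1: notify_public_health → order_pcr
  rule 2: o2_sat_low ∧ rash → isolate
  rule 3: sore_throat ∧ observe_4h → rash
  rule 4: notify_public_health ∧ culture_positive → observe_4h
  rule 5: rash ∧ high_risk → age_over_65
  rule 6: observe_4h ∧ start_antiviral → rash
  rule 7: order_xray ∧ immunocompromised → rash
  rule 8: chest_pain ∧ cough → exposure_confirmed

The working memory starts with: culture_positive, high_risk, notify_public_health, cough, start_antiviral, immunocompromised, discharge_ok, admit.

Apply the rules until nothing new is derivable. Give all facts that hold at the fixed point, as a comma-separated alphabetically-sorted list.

admit, age_over_65, cough, culture_positive, discharge_ok, high_risk, immunocompromised, notify_public_health, observe_4h, order_pcr, rash, start_antiviral

[1] rule 1 [notify_public_health → order_pcr]; rule 4 [notify_public_health ∧ culture_positive → observe_4h]. ⇒ new: order_pcr, observe_4h.
[2] rule 6 [observe_4h ∧ start_antiviral → rash]. ⇒ new: rash.
[3] rule 5 [rash ∧ high_risk → age_over_65]. ⇒ new: age_over_65.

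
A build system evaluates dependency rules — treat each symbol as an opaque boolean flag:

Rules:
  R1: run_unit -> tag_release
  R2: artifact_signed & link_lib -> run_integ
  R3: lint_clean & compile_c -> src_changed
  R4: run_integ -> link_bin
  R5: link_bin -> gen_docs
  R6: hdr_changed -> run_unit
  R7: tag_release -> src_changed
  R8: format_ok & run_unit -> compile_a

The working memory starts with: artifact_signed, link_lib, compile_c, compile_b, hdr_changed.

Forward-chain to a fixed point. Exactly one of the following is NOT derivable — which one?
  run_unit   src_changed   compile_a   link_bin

Round 1: R2 [artifact_signed & link_lib -> run_integ]; R6 [hdr_changed -> run_unit]. Adds run_integ, run_unit.
Round 2: R1 [run_unit -> tag_release]; R4 [run_integ -> link_bin]. Adds tag_release, link_bin.
Round 3: R5 [link_bin -> gen_docs]; R7 [tag_release -> src_changed]. Adds gen_docs, src_changed.
Derived: src_changed (round 3), link_bin (round 2), run_unit (round 1). compile_a never appears in any round.

compile_a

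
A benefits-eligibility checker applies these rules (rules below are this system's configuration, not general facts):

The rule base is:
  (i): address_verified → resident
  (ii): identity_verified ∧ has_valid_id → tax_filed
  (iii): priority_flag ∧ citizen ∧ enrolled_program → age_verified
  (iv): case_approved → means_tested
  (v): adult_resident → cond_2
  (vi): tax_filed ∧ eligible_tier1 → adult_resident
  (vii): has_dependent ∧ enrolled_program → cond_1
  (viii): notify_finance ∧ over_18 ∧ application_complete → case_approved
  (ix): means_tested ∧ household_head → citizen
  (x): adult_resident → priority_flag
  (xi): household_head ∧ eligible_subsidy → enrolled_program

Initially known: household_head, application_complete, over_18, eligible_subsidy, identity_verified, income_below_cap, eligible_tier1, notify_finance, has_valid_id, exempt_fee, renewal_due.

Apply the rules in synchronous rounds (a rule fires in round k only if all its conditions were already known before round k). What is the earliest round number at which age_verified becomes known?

Round 1 fires (ii), (viii), (xi), giving tax_filed, case_approved, enrolled_program.
Round 2 fires (iv), (vi), giving means_tested, adult_resident.
Round 3 fires (v), (ix), (x), giving cond_2, citizen, priority_flag.
Round 4 fires (iii), giving age_verified.
age_verified first appears in round 4.

4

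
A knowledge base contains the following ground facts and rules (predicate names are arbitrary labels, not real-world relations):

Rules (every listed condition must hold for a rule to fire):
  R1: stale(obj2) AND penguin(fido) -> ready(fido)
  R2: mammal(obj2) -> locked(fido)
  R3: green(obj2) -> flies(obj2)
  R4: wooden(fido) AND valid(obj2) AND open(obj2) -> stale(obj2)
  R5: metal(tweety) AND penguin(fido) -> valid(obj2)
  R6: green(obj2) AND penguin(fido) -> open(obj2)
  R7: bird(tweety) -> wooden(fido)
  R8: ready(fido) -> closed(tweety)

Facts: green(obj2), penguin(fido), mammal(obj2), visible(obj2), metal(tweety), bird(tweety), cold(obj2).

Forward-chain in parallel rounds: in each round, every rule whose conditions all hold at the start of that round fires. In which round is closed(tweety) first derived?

Round 1 — R2, R3, R5, R6, R7, derive locked(fido), flies(obj2), valid(obj2), open(obj2), wooden(fido).
Round 2 — R4, derive stale(obj2).
Round 3 — R1, derive ready(fido).
Round 4 — R8, derive closed(tweety).
closed(tweety) first appears in round 4.

4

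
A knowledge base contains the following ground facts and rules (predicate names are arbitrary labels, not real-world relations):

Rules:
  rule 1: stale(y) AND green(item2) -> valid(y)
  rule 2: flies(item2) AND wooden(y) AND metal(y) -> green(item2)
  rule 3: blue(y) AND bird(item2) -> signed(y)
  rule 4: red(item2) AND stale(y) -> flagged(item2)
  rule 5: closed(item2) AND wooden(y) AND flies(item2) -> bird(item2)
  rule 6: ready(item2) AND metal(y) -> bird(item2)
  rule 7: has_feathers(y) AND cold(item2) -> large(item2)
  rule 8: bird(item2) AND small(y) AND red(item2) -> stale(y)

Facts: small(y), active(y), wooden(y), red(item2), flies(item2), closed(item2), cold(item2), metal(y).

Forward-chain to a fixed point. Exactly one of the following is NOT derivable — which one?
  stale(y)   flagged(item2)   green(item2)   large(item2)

large(item2)

Round 1: rule 2 [flies(item2) AND wooden(y) AND metal(y) -> green(item2)]; rule 5 [closed(item2) AND wooden(y) AND flies(item2) -> bird(item2)]. New: green(item2), bird(item2).
Round 2: rule 8 [bird(item2) AND small(y) AND red(item2) -> stale(y)]. New: stale(y).
Round 3: rule 1 [stale(y) AND green(item2) -> valid(y)]; rule 4 [red(item2) AND stale(y) -> flagged(item2)]. New: valid(y), flagged(item2).
Derived: green(item2) (round 1), stale(y) (round 2), flagged(item2) (round 3). large(item2) never appears in any round.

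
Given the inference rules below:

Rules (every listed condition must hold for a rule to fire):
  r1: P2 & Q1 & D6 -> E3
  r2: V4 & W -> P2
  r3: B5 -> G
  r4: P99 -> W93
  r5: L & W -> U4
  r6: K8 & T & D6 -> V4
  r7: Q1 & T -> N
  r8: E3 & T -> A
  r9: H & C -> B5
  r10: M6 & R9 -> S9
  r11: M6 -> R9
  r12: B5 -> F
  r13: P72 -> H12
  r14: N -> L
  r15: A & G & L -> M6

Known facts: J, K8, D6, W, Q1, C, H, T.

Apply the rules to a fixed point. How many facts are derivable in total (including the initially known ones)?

21

Round 1 — r6, r7, r9, derive V4, N, B5.
Round 2 — r2, r3, r12, r14, derive P2, G, F, L.
Round 3 — r1, r5, derive E3, U4.
Round 4 — r8, derive A.
Round 5 — r15, derive M6.
Round 6 — r11, derive R9.
Round 7 — r10, derive S9.
Closure: {A, B5, C, D6, E3, F, G, H, J, K8, L, M6, N, P2, Q1, R9, S9, T, U4, V4, W} — 21 facts.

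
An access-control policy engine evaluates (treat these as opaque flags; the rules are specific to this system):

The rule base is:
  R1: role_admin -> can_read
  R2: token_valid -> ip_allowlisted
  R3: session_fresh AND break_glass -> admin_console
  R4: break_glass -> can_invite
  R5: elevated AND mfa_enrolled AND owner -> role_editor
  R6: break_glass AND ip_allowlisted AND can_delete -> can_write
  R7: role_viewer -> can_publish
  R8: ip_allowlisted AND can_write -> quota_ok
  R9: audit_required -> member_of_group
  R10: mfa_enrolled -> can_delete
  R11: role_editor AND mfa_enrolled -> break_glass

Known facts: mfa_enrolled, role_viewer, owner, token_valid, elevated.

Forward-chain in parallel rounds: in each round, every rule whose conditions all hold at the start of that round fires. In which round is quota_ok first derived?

Round 1: R2 [token_valid -> ip_allowlisted]; R5 [elevated AND mfa_enrolled AND owner -> role_editor]; R7 [role_viewer -> can_publish]; R10 [mfa_enrolled -> can_delete]. Adds ip_allowlisted, role_editor, can_publish, can_delete.
Round 2: R11 [role_editor AND mfa_enrolled -> break_glass]. Adds break_glass.
Round 3: R4 [break_glass -> can_invite]; R6 [break_glass AND ip_allowlisted AND can_delete -> can_write]. Adds can_invite, can_write.
Round 4: R8 [ip_allowlisted AND can_write -> quota_ok]. Adds quota_ok.
quota_ok first appears in round 4.

4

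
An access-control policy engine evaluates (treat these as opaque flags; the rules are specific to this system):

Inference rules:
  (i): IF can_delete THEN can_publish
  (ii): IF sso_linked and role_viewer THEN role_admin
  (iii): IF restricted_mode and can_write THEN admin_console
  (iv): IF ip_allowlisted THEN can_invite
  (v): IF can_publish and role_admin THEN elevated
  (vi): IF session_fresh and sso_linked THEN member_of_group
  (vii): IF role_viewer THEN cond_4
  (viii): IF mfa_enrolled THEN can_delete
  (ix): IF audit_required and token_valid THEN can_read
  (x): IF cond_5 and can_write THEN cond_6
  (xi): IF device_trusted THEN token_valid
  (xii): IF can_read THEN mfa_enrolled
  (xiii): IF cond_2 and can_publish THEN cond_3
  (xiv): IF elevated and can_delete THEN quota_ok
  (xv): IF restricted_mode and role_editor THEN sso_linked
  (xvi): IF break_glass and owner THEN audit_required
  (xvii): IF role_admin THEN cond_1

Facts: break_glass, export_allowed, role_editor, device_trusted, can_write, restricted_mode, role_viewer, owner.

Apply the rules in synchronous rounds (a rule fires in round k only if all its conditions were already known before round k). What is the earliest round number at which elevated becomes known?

6

Round 1 fires (iii), (vii), (xi), (xv), (xvi), giving admin_console, cond_4, token_valid, sso_linked, audit_required.
Round 2 fires (ii), (ix), giving role_admin, can_read.
Round 3 fires (xii), (xvii), giving mfa_enrolled, cond_1.
Round 4 fires (viii), giving can_delete.
Round 5 fires (i), giving can_publish.
Round 6 fires (v), giving elevated.
elevated first appears in round 6.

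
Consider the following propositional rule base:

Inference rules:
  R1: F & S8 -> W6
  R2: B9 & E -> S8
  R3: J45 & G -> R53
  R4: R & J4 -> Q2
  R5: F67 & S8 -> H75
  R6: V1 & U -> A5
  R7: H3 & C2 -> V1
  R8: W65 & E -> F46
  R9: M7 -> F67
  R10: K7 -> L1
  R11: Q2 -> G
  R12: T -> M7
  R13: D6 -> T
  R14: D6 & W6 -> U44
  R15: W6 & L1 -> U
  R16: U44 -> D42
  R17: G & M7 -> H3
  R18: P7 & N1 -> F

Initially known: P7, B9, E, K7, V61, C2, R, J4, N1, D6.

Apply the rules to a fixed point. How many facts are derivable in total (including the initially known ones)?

26

Round 1: R2 [B9 & E -> S8]; R4 [R & J4 -> Q2]; R10 [K7 -> L1]; R13 [D6 -> T]; R18 [P7 & N1 -> F]. Adds S8, Q2, L1, T, F.
Round 2: R1 [F & S8 -> W6]; R11 [Q2 -> G]; R12 [T -> M7]. Adds W6, G, M7.
Round 3: R9 [M7 -> F67]; R14 [D6 & W6 -> U44]; R15 [W6 & L1 -> U]; R17 [G & M7 -> H3]. Adds F67, U44, U, H3.
Round 4: R5 [F67 & S8 -> H75]; R7 [H3 & C2 -> V1]; R16 [U44 -> D42]. Adds H75, V1, D42.
Round 5: R6 [V1 & U -> A5]. Adds A5.
Closure: {A5, B9, C2, D42, D6, E, F, F67, G, H3, H75, J4, K7, L1, M7, N1, P7, Q2, R, S8, T, U, U44, V1, V61, W6} — 26 facts.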